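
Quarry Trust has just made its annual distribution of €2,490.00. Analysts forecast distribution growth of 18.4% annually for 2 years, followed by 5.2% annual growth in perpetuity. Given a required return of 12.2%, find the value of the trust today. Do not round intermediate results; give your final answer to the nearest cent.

D_1 = 2948.16000
D_2 = 3490.62144
Terminal value at year 2: TV = D_2×(1+g_2)/(r−g_2) = 3672.13375/0.07 = 52459.05364
P_0 = D_1/(1+r)^1 + D_2/(1+r)^2 + TV/(1+r)^2
    = 2627.59358 + 2772.79038 + 41671.07823 = 47071.46218

€47071.46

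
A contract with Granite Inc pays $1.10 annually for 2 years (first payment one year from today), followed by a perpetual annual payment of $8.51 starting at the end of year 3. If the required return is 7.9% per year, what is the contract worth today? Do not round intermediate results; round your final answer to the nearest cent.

$94.49

PV of 2-year annuity: $1.10 × [1 − (1+0.079)^−2] / 0.079 = 1.96428
Perpetuity value at year 2: $8.51 / 0.079 = 107.72152
PV of perpetuity: 107.72152 / (1+0.079)^2 = 92.52510
Total PV = 1.96428 + 92.52510 = 94.48939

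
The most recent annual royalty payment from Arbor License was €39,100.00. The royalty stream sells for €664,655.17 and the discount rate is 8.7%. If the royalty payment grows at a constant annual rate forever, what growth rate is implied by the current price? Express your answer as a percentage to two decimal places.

2.66%

P = D₀(1+g)/(r−g) ⇒ P(r−g) = D₀(1+g) ⇒ g(P+D₀) = P·r − D₀
g = (P·r − D₀)/(P + D₀) = (€664,655.17×0.087 − €39,100.00) / (€664,655.17 + €39,100.00) = 0.026607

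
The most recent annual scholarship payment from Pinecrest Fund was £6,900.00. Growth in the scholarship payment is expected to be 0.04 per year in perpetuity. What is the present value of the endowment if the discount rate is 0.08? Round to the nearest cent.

D₁ = D₀ × (1 + g) = £6,900.00 × 1.04 = £7,176.0000
Growing perpetuity: P = D₁ / (r − g) = £7,176.0000 / (0.08 − 0.04) = £179,400.00

£179400.00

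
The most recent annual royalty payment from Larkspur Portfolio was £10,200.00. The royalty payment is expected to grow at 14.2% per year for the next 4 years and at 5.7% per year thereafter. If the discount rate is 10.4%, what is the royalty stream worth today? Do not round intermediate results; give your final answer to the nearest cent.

£307076.56

D_1 = 11648.40000
D_2 = 13302.47280
D_3 = 15191.42394
D_4 = 17348.60614
Terminal value at year 4: TV = D_4×(1+g_2)/(r−g_2) = 18337.47669/0.047 = 390159.07844
P_0 = D_1/(1+r)^1 + D_2/(1+r)^2 + D_3/(1+r)^3 + D_4/(1+r)^4 + TV/(1+r)^4
    = 10551.08696 + 10914.25843 + 11289.93037 + 11678.53304 + 262642.75374 = 307076.56253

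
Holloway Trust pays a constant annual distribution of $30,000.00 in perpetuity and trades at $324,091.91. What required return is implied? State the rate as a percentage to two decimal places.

9.26%

P = C/r ⇒ r = C/P = $30,000.00/$324,091.91 = 0.092566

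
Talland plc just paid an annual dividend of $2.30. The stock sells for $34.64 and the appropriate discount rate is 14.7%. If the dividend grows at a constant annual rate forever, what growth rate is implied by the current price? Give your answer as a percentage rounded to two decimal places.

7.56%

P = D₀(1+g)/(r−g) ⇒ P(r−g) = D₀(1+g) ⇒ g(P+D₀) = P·r − D₀
g = (P·r − D₀)/(P + D₀) = ($34.64×0.147 − $2.30) / ($34.64 + $2.30) = 0.075584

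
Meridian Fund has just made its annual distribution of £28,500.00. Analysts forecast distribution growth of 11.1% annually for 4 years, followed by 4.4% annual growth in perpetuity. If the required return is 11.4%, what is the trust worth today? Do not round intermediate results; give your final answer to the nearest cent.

£533731.45

D_1 = 31663.50000
D_2 = 35178.14850
D_3 = 39082.92298
D_4 = 43421.12743
Terminal value at year 4: TV = D_4×(1+g_2)/(r−g_2) = 45331.65704/0.07 = 647595.10060
P_0 = D_1/(1+r)^1 + D_2/(1+r)^2 + D_3/(1+r)^3 + D_4/(1+r)^4 + TV/(1+r)^4
    = 28423.24955 + 28346.70579 + 28270.36816 + 28194.23611 + 420496.89288 = 533731.45250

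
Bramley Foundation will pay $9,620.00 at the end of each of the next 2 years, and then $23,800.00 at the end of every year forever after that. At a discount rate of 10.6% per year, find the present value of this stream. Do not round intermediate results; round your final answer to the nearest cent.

$200115.12

PV of 2-year annuity: $9,620.00 × [1 − (1+0.106)^−2] / 0.106 = 16562.39679
Perpetuity value at year 2: $23,800.00 / 0.106 = 224528.30189
PV of perpetuity: 224528.30189 / (1+0.106)^2 = 183552.72563
Total PV = 16562.39679 + 183552.72563 = 200115.12242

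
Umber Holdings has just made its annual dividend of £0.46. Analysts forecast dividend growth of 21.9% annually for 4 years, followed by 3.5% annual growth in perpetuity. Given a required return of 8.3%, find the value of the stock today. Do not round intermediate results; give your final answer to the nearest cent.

£18.42

D_1 = 0.56074
D_2 = 0.68354
D_3 = 0.83324
D_4 = 1.01572
Terminal value at year 4: TV = D_4×(1+g_2)/(r−g_2) = 1.05127/0.048 = 21.90139
P_0 = D_1/(1+r)^1 + D_2/(1+r)^2 + D_3/(1+r)^3 + D_4/(1+r)^4 + TV/(1+r)^4
    = 0.51777 + 0.58278 + 0.65597 + 0.73834 + 15.92055 = 18.41541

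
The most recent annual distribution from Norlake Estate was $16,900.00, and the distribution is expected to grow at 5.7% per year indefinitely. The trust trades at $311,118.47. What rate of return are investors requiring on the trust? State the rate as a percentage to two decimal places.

11.44%

D₁ = $16,900.00 × 1.057 = $17,863.3000
P = D₁/(r − g) ⇒ r = D₁/P + g = $17,863.3000/$311,118.47 + 0.057 = 0.057416 + 0.057 = 0.114416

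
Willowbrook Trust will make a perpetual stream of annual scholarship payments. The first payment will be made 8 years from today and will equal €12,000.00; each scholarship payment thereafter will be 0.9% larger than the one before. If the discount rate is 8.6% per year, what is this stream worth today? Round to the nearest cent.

Value at end of year 7: C₁ / (r − g) = €12,000.00 / (0.086 − 0.009) = €155,844.1558
Discount to today: PV = €155,844.1558 / (1 + 0.086)^7 = €155,844.1558 / 1.781594 = €87,474.56

€87474.56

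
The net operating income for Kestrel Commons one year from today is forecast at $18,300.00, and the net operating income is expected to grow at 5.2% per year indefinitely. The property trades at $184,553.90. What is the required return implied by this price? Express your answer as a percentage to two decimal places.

15.12%

P = D₁/(r − g) ⇒ r = D₁/P + g = $18,300.0000/$184,553.90 + 0.052 = 0.099158 + 0.052 = 0.151158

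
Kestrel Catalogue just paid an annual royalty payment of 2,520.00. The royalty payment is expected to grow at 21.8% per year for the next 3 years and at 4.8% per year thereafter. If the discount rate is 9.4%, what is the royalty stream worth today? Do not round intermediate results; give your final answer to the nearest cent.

D_1 = 3069.36000
D_2 = 3738.48048
D_3 = 4553.46922
Terminal value at year 3: TV = D_3×(1+g_2)/(r−g_2) = 4772.03575/0.046 = 103739.90755
P_0 = D_1/(1+r)^1 + D_2/(1+r)^2 + D_3/(1+r)^3 + TV/(1+r)^3
    = 2805.63071 + 3123.63639 + 3477.68658 + 79230.77256 = 88637.72624

88637.73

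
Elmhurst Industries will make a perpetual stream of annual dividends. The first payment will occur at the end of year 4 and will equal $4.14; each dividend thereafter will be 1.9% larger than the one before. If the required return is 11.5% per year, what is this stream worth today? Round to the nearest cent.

Value at end of year 3: C₁ / (r − g) = $4.14 / (0.115 − 0.019) = $43.1250
Discount to today: PV = $43.1250 / (1 + 0.115)^3 = $43.1250 / 1.386196 = $31.11

$31.11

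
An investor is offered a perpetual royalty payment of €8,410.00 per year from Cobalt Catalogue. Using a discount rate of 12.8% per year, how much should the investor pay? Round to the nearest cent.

Level perpetuity: PV = C / r = €8,410.00 / 0.128 = €65,703.13

€65703.13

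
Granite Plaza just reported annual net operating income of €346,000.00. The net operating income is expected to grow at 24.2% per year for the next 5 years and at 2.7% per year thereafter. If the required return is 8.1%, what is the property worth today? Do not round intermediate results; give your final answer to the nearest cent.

D_1 = 429732.00000
D_2 = 533727.14400
D_3 = 662889.11285
D_4 = 823308.27816
D_5 = 1022548.88147
Terminal value at year 5: TV = D_5×(1+g_2)/(r−g_2) = 1050157.70127/0.054 = 19447364.83835
P_0 = D_1/(1+r)^1 + D_2/(1+r)^2 + D_3/(1+r)^3 + D_4/(1+r)^4 + D_5/(1+r)^5 + TV/(1+r)^5
    = 397531.91489 + 456738.79584 + 524763.72287 + 602920.02203 + 692716.62105 + 13174443.88555 = 15849114.96223

€15849114.96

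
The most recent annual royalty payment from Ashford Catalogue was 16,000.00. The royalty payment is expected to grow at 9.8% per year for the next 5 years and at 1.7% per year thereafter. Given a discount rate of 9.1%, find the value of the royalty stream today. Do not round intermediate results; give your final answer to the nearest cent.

D_1 = 17568.00000
D_2 = 19289.66400
D_3 = 21180.05107
D_4 = 23255.69608
D_5 = 25534.75429
Terminal value at year 5: TV = D_5×(1+g_2)/(r−g_2) = 25968.84512/0.074 = 350930.33940
P_0 = D_1/(1+r)^1 + D_2/(1+r)^2 + D_3/(1+r)^3 + D_4/(1+r)^4 + D_5/(1+r)^5 + TV/(1+r)^5
    = 16102.65811 + 16205.97489 + 16309.95457 + 16414.60139 + 16519.91964 + 227037.27391 = 308590.38251

308590.38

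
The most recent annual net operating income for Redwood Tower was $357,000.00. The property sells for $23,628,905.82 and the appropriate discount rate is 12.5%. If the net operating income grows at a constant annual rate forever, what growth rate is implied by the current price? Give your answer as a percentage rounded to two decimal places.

P = D₀(1+g)/(r−g) ⇒ P(r−g) = D₀(1+g) ⇒ g(P+D₀) = P·r − D₀
g = (P·r − D₀)/(P + D₀) = ($23,628,905.82×0.125 − $357,000.00) / ($23,628,905.82 + $357,000.00) = 0.108256

10.83%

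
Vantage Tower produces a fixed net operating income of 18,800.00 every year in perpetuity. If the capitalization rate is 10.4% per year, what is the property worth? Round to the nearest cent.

Level perpetuity: PV = C / r = 18,800.00 / 0.104 = 180,769.23

180769.23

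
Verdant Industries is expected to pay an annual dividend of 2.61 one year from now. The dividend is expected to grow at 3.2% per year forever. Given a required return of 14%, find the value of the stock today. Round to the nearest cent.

Growing perpetuity: P = D₁ / (r − g) = 2.6100 / (0.14 − 0.032) = 24.17

24.17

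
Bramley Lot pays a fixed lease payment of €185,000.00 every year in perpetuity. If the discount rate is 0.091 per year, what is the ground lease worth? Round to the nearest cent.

Level perpetuity: PV = C / r = €185,000.00 / 0.091 = €2,032,967.03

€2032967.03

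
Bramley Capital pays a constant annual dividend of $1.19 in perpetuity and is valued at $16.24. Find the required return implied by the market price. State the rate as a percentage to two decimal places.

P = C/r ⇒ r = C/P = $1.19/$16.24 = 0.073276

7.33%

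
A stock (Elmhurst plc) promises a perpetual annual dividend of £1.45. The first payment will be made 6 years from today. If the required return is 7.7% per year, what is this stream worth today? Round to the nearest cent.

£13.00

Value at end of year 5: C / r = £1.45 / 0.077 = £18.8312
Discount to today: PV = £18.8312 / (1 + 0.077)^5 = £18.8312 / 1.449034 = £13.00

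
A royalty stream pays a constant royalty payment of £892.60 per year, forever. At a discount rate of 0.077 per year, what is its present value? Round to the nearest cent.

Level perpetuity: PV = C / r = £892.60 / 0.077 = £11,592.21

£11592.21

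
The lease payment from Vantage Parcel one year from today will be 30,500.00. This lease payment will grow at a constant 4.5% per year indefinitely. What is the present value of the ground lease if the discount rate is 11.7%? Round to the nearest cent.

423611.11

Growing perpetuity: P = D₁ / (r − g) = 30,500.0000 / (0.117 − 0.045) = 423,611.11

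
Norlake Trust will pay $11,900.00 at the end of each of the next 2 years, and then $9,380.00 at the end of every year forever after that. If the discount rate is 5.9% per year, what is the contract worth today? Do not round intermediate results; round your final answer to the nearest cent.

$163609.68

PV of 2-year annuity: $11,900.00 × [1 − (1+0.059)^−2] / 0.059 = 21847.98494
Perpetuity value at year 2: $9,380.00 / 0.059 = 158983.05085
PV of perpetuity: 158983.05085 / (1+0.059)^2 = 141761.69801
Total PV = 21847.98494 + 141761.69801 = 163609.68295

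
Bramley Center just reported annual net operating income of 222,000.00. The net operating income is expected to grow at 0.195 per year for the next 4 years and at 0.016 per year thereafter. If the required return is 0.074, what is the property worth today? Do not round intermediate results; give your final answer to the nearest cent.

7128282.66

D_1 = 265290.00000
D_2 = 317021.55000
D_3 = 378840.75225
D_4 = 452714.69894
Terminal value at year 4: TV = D_4×(1+g_2)/(r−g_2) = 459958.13412/0.058 = 7930312.65727
P_0 = D_1/(1+r)^1 + D_2/(1+r)^2 + D_3/(1+r)^3 + D_4/(1+r)^4 + TV/(1+r)^4
    = 247011.17318 + 274840.17873 + 305804.48192 + 340257.31461 + 5960369.51114 = 7128282.65959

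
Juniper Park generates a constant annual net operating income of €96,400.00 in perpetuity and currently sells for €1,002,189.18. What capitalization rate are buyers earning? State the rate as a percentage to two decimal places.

P = C/r ⇒ r = C/P = €96,400.00/€1,002,189.18 = 0.096189

9.62%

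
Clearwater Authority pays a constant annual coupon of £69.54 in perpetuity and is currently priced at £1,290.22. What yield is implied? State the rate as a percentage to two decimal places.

5.39%

P = C/r ⇒ r = C/P = £69.54/£1,290.22 = 0.053898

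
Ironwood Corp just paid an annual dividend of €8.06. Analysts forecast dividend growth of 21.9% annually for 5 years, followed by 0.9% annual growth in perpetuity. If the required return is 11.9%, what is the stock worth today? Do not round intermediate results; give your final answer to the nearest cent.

D_1 = 9.82514
D_2 = 11.97685
D_3 = 14.59977
D_4 = 17.79713
D_5 = 21.69470
Terminal value at year 5: TV = D_5×(1+g_2)/(r−g_2) = 21.88995/0.11 = 198.99953
P_0 = D_1/(1+r)^1 + D_2/(1+r)^2 + D_3/(1+r)^3 + D_4/(1+r)^4 + D_5/(1+r)^5 + TV/(1+r)^5
    = 8.78029 + 9.56494 + 10.41972 + 11.35088 + 12.36526 + 113.42313 = 165.90421

€165.90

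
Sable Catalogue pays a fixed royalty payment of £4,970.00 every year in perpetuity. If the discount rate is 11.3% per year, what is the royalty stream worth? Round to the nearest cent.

£43982.30

Level perpetuity: PV = C / r = £4,970.00 / 0.113 = £43,982.30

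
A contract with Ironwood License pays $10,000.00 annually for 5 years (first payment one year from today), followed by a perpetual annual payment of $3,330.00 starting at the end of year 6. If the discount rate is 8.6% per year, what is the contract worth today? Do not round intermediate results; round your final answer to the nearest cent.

$64936.42

PV of 5-year annuity: $10,000.00 × [1 − (1+0.086)^−5] / 0.086 = 39303.58680
Perpetuity value at year 5: $3,330.00 / 0.086 = 38720.93023
PV of perpetuity: 38720.93023 / (1+0.086)^5 = 25632.83583
Total PV = 39303.58680 + 25632.83583 = 64936.42263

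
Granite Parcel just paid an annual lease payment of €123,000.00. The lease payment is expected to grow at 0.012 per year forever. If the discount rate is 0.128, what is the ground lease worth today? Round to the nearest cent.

D₁ = D₀ × (1 + g) = €123,000.00 × 1.012 = €124,476.0000
Growing perpetuity: P = D₁ / (r − g) = €124,476.0000 / (0.128 − 0.012) = €1,073,068.97

€1073068.97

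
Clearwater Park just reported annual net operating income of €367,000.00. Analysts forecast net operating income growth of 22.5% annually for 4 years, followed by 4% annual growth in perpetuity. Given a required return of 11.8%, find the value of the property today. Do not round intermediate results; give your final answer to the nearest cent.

€8907629.90

D_1 = 449575.00000
D_2 = 550729.37500
D_3 = 674643.48438
D_4 = 826438.26836
Terminal value at year 4: TV = D_4×(1+g_2)/(r−g_2) = 859495.79909/0.078 = 11019176.91146
P_0 = D_1/(1+r)^1 + D_2/(1+r)^2 + D_3/(1+r)^3 + D_4/(1+r)^4 + TV/(1+r)^4
    = 402124.32916 + 440610.28911 + 482779.61016 + 528984.81435 + 7053130.85797 = 8907629.90074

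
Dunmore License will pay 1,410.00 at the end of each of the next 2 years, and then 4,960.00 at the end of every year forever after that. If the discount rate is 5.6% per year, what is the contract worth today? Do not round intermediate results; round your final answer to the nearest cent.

PV of 2-year annuity: 1,410.00 × [1 − (1+0.056)^−2] / 0.056 = 2599.64704
Perpetuity value at year 2: 4,960.00 / 0.056 = 88571.42857
PV of perpetuity: 88571.42857 / (1+0.056)^2 = 79426.57090
Total PV = 2599.64704 + 79426.57090 = 82026.21794

82026.22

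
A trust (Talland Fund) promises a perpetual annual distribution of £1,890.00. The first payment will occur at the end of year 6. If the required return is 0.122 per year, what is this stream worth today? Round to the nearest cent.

£8712.40

Value at end of year 5: C / r = £1,890.00 / 0.122 = £15,491.8033
Discount to today: PV = £15,491.8033 / (1 + 0.122)^5 = £15,491.8033 / 1.778133 = £8,712.40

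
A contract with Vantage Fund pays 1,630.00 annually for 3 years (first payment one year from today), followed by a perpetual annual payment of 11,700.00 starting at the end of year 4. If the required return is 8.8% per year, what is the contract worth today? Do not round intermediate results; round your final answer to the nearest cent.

PV of 3-year annuity: 1,630.00 × [1 − (1+0.088)^−3] / 0.088 = 4140.76166
Perpetuity value at year 3: 11,700.00 / 0.088 = 132954.54545
PV of perpetuity: 132954.54545 / (1+0.088)^3 = 103232.51394
Total PV = 4140.76166 + 103232.51394 = 107373.27560

107373.28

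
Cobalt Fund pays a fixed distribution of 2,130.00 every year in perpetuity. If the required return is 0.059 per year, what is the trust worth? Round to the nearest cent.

36101.69

Level perpetuity: PV = C / r = 2,130.00 / 0.059 = 36,101.69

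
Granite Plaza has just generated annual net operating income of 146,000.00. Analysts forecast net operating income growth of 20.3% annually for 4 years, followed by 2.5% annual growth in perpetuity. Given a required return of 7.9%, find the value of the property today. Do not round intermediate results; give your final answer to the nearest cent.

D_1 = 175638.00000
D_2 = 211292.51400
D_3 = 254184.89434
D_4 = 305784.42789
Terminal value at year 4: TV = D_4×(1+g_2)/(r−g_2) = 313429.03859/0.054 = 5804241.45538
P_0 = D_1/(1+r)^1 + D_2/(1+r)^2 + D_3/(1+r)^3 + D_4/(1+r)^4 + TV/(1+r)^4
    = 162778.49861 + 181485.20281 + 202341.70433 + 225595.06053 + 4282128.46378 = 5054328.93006

5054328.93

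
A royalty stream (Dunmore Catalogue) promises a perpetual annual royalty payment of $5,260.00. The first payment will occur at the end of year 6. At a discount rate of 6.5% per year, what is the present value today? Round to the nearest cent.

$59064.20

Value at end of year 5: C / r = $5,260.00 / 0.065 = $80,923.0769
Discount to today: PV = $80,923.0769 / (1 + 0.065)^5 = $80,923.0769 / 1.370087 = $59,064.20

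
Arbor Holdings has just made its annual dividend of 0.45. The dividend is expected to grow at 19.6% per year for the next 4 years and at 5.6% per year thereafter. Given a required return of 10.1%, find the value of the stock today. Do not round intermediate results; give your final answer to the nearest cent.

D_1 = 0.53820
D_2 = 0.64369
D_3 = 0.76985
D_4 = 0.92074
Terminal value at year 4: TV = D_4×(1+g_2)/(r−g_2) = 0.97230/0.045 = 21.60671
P_0 = D_1/(1+r)^1 + D_2/(1+r)^2 + D_3/(1+r)^3 + D_4/(1+r)^4 + TV/(1+r)^4
    = 0.48883 + 0.53101 + 0.57683 + 0.62660 + 14.70413 = 16.92739

16.93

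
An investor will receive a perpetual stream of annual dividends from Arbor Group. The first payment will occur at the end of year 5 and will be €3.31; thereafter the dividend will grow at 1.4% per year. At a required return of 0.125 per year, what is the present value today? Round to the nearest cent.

Value at end of year 4: C₁ / (r − g) = €3.31 / (0.125 − 0.014) = €29.8198
Discount to today: PV = €29.8198 / (1 + 0.125)^4 = €29.8198 / 1.601807 = €18.62

€18.62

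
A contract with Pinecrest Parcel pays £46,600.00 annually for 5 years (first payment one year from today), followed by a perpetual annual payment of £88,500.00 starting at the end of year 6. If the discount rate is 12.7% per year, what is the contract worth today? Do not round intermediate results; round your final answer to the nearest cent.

PV of 5-year annuity: £46,600.00 × [1 − (1+0.127)^−5] / 0.127 = 165109.87104
Perpetuity value at year 5: £88,500.00 / 0.127 = 696850.39370
PV of perpetuity: 696850.39370 / (1+0.127)^5 = 383283.36394
Total PV = 165109.87104 + 383283.36394 = 548393.23498

£548393.23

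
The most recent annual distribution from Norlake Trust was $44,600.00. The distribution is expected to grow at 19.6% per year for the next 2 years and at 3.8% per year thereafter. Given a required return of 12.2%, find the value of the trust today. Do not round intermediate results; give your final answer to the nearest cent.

D_1 = 53341.60000
D_2 = 63796.55360
Terminal value at year 2: TV = D_2×(1+g_2)/(r−g_2) = 66220.82264/0.084 = 788343.12663
P_0 = D_1/(1+r)^1 + D_2/(1+r)^2 + TV/(1+r)^2
    = 47541.53298 + 50677.07080 + 626223.80349 = 724442.40727

$724442.41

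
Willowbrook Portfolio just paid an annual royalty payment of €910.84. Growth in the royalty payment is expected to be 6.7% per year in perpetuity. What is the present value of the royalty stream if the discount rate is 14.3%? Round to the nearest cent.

D₁ = D₀ × (1 + g) = €910.84 × 1.067 = €971.8663
Growing perpetuity: P = D₁ / (r − g) = €971.8663 / (0.143 − 0.067) = €12,787.71

€12787.71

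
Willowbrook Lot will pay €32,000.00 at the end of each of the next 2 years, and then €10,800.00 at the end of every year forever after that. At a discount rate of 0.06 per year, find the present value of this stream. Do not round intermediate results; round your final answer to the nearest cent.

€218867.92

PV of 2-year annuity: €32,000.00 × [1 − (1+0.06)^−2] / 0.06 = 58668.56533
Perpetuity value at year 2: €10,800.00 / 0.06 = 180000.00000
PV of perpetuity: 180000.00000 / (1+0.06)^2 = 160199.35920
Total PV = 58668.56533 + 160199.35920 = 218867.92453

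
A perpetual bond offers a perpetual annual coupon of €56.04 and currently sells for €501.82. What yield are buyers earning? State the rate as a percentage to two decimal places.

11.17%

P = C/r ⇒ r = C/P = €56.04/€501.82 = 0.111674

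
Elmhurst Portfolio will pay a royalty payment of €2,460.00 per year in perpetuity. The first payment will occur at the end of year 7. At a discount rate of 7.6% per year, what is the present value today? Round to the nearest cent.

Value at end of year 6: C / r = €2,460.00 / 0.076 = €32,368.4211
Discount to today: PV = €32,368.4211 / (1 + 0.076)^6 = €32,368.4211 / 1.551935 = €20,856.81

€20856.81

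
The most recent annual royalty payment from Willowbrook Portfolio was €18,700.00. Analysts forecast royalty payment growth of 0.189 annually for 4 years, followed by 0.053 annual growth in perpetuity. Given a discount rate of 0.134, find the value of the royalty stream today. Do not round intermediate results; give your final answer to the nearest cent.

D_1 = 22234.30000
D_2 = 26436.58270
D_3 = 31433.09683
D_4 = 37373.95213
Terminal value at year 4: TV = D_4×(1+g_2)/(r−g_2) = 39354.77159/0.081 = 485861.37771
P_0 = D_1/(1+r)^1 + D_2/(1+r)^2 + D_3/(1+r)^3 + D_4/(1+r)^4 + TV/(1+r)^4
    = 19606.96649 + 20557.92166 + 21554.99898 + 22600.43544 + 293805.66076 = 378125.98333

€378125.98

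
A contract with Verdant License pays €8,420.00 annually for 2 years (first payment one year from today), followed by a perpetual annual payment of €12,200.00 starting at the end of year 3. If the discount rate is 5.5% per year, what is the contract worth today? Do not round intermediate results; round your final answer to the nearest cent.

€214839.09

PV of 2-year annuity: €8,420.00 × [1 − (1+0.055)^−2] / 0.055 = 15546.01199
Perpetuity value at year 2: €12,200.00 / 0.055 = 221818.18182
PV of perpetuity: 221818.18182 / (1+0.055)^2 = 199293.08130
Total PV = 15546.01199 + 199293.08130 = 214839.09330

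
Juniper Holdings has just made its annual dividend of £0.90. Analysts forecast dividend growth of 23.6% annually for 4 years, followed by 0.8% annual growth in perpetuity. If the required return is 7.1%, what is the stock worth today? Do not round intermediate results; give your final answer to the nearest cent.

£30.76

D_1 = 1.11240
D_2 = 1.37493
D_3 = 1.69941
D_4 = 2.10047
Terminal value at year 4: TV = D_4×(1+g_2)/(r−g_2) = 2.11727/0.063 = 33.60751
P_0 = D_1/(1+r)^1 + D_2/(1+r)^2 + D_3/(1+r)^3 + D_4/(1+r)^4 + TV/(1+r)^4
    = 1.03866 + 1.19867 + 1.38334 + 1.59646 + 25.54339 = 30.76052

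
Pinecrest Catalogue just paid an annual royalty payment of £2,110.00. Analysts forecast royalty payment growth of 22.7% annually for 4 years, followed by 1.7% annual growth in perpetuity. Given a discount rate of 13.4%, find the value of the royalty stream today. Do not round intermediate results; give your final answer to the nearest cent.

D_1 = 2588.97000
D_2 = 3176.66619
D_3 = 3897.76942
D_4 = 4782.56307
Terminal value at year 4: TV = D_4×(1+g_2)/(r−g_2) = 4863.86664/0.117 = 41571.50978
P_0 = D_1/(1+r)^1 + D_2/(1+r)^2 + D_3/(1+r)^3 + D_4/(1+r)^4 + TV/(1+r)^4
    = 2283.04233 + 2470.27596 + 2672.86473 + 2892.06792 + 25138.74422 = 35456.99515

£35457.00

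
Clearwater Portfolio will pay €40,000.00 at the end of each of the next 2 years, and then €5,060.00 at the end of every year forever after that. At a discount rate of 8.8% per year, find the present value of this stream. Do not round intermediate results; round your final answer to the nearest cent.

PV of 2-year annuity: €40,000.00 × [1 − (1+0.088)^−2] / 0.088 = 70555.79585
Perpetuity value at year 2: €5,060.00 / 0.088 = 57500.00000
PV of perpetuity: 57500.00000 / (1+0.088)^2 = 48574.69183
Total PV = 70555.79585 + 48574.69183 = 119130.48767

€119130.49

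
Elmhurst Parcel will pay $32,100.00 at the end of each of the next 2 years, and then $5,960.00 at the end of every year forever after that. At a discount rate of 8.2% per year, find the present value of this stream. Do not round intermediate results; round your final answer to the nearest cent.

PV of 2-year annuity: $32,100.00 × [1 − (1+0.082)^−2] / 0.082 = 57086.21332
Perpetuity value at year 2: $5,960.00 / 0.082 = 72682.92683
PV of perpetuity: 72682.92683 / (1+0.082)^2 = 62083.74205
Total PV = 57086.21332 + 62083.74205 = 119169.95537

$119169.96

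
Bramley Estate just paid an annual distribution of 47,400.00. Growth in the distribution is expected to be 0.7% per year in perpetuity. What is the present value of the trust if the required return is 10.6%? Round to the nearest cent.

D₁ = D₀ × (1 + g) = 47,400.00 × 1.007 = 47,731.8000
Growing perpetuity: P = D₁ / (r − g) = 47,731.8000 / (0.106 − 0.007) = 482,139.39

482139.39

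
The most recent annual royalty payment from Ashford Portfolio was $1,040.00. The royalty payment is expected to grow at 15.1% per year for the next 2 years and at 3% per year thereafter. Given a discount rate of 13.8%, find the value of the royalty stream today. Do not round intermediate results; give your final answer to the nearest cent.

$12262.20

D_1 = 1197.04000
D_2 = 1377.79304
Terminal value at year 2: TV = D_2×(1+g_2)/(r−g_2) = 1419.12683/0.108 = 13140.06325
P_0 = D_1/(1+r)^1 + D_2/(1+r)^2 + TV/(1+r)^2
    = 1051.88049 + 1063.89670 + 10146.42225 = 12262.19944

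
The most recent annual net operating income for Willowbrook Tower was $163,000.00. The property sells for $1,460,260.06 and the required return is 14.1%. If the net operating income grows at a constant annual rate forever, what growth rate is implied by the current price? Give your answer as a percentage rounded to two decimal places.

P = D₀(1+g)/(r−g) ⇒ P(r−g) = D₀(1+g) ⇒ g(P+D₀) = P·r − D₀
g = (P·r − D₀)/(P + D₀) = ($1,460,260.06×0.141 − $163,000.00) / ($1,460,260.06 + $163,000.00) = 0.026426

2.64%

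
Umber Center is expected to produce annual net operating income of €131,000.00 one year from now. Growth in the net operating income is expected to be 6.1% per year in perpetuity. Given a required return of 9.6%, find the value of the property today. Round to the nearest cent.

€3742857.14

Growing perpetuity: P = D₁ / (r − g) = €131,000.0000 / (0.096 − 0.061) = €3,742,857.14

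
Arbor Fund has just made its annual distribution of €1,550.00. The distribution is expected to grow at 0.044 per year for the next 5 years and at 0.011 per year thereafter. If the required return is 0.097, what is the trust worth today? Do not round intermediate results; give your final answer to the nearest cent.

€20921.55

D_1 = 1618.20000
D_2 = 1689.40080
D_3 = 1763.73444
D_4 = 1841.33875
D_5 = 1922.35766
Terminal value at year 5: TV = D_5×(1+g_2)/(r−g_2) = 1943.50359/0.086 = 22598.87895
P_0 = D_1/(1+r)^1 + D_2/(1+r)^2 + D_3/(1+r)^3 + D_4/(1+r)^4 + D_5/(1+r)^5 + TV/(1+r)^5
    = 1475.11395 + 1403.84591 + 1336.02108 + 1271.47312 + 1210.04370 + 14225.04857 = 20921.54632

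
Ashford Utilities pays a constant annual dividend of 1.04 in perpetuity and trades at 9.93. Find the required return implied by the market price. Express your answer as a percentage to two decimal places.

10.47%

P = C/r ⇒ r = C/P = 1.04/9.93 = 0.104733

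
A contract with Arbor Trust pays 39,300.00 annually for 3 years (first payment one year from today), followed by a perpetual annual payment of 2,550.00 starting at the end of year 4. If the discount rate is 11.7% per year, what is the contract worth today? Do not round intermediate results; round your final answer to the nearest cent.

110519.21

PV of 3-year annuity: 39,300.00 × [1 − (1+0.117)^−3] / 0.117 = 94880.71731
Perpetuity value at year 3: 2,550.00 / 0.117 = 21794.87179
PV of perpetuity: 21794.87179 / (1+0.117)^3 = 15638.48937
Total PV = 94880.71731 + 15638.48937 = 110519.20669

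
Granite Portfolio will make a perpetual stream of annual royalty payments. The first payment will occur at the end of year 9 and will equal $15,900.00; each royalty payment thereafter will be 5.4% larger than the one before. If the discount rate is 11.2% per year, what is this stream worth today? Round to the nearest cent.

$117254.85

Value at end of year 8: C₁ / (r − g) = $15,900.00 / (0.112 − 0.054) = $274,137.9310
Discount to today: PV = $274,137.9310 / (1 + 0.112)^8 = $274,137.9310 / 2.337967 = $117,254.85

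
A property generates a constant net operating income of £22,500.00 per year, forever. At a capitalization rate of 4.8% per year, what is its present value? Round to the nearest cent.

Level perpetuity: PV = C / r = £22,500.00 / 0.048 = £468,750.00

£468750.00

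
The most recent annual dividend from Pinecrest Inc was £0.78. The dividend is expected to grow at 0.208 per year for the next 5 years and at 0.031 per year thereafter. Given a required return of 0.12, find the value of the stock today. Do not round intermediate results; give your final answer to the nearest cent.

£18.11

D_1 = 0.94224
D_2 = 1.13823
D_3 = 1.37498
D_4 = 1.66097
D_5 = 2.00645
Terminal value at year 5: TV = D_5×(1+g_2)/(r−g_2) = 2.06865/0.089 = 23.24331
P_0 = D_1/(1+r)^1 + D_2/(1+r)^2 + D_3/(1+r)^3 + D_4/(1+r)^4 + D_5/(1+r)^5 + TV/(1+r)^5
    = 0.84129 + 0.90739 + 0.97868 + 1.05558 + 1.13852 + 13.18888 = 18.11032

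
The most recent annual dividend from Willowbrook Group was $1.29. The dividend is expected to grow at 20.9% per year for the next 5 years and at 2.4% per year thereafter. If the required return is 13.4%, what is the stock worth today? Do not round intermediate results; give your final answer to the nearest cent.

D_1 = 1.55961
D_2 = 1.88557
D_3 = 2.27965
D_4 = 2.75610
D_5 = 3.33212
Terminal value at year 5: TV = D_5×(1+g_2)/(r−g_2) = 3.41210/0.11 = 31.01905
P_0 = D_1/(1+r)^1 + D_2/(1+r)^2 + D_3/(1+r)^3 + D_4/(1+r)^4 + D_5/(1+r)^5 + TV/(1+r)^5
    = 1.37532 + 1.46628 + 1.56325 + 1.66664 + 1.77687 + 16.54106 = 24.38942

$24.39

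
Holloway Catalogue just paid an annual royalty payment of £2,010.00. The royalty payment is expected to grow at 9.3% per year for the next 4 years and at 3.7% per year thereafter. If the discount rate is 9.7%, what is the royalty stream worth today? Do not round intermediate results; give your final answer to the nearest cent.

D_1 = 2196.93000
D_2 = 2401.24449
D_3 = 2624.56023
D_4 = 2868.64433
Terminal value at year 4: TV = D_4×(1+g_2)/(r−g_2) = 2974.78417/0.06 = 49579.73615
P_0 = D_1/(1+r)^1 + D_2/(1+r)^2 + D_3/(1+r)^3 + D_4/(1+r)^4 + TV/(1+r)^4
    = 2002.67092 + 1995.36857 + 1988.09284 + 1980.84364 + 34235.58087 = 42202.55683

£42202.56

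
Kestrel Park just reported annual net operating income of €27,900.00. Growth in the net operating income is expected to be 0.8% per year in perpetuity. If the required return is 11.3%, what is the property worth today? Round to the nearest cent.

D₁ = D₀ × (1 + g) = €27,900.00 × 1.008 = €28,123.2000
Growing perpetuity: P = D₁ / (r − g) = €28,123.2000 / (0.113 − 0.008) = €267,840.00

€267840.00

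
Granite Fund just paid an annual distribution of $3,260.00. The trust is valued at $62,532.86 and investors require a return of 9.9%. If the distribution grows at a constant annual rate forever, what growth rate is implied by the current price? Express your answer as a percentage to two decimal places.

4.45%

P = D₀(1+g)/(r−g) ⇒ P(r−g) = D₀(1+g) ⇒ g(P+D₀) = P·r − D₀
g = (P·r − D₀)/(P + D₀) = ($62,532.86×0.099 − $3,260.00) / ($62,532.86 + $3,260.00) = 0.044545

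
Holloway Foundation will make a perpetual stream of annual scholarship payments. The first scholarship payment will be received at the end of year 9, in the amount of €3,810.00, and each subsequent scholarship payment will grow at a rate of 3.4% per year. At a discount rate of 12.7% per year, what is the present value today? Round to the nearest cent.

Value at end of year 8: C₁ / (r − g) = €3,810.00 / (0.127 − 0.034) = €40,967.7419
Discount to today: PV = €40,967.7419 / (1 + 0.127)^8 = €40,967.7419 / 2.602504 = €15,741.67

€15741.67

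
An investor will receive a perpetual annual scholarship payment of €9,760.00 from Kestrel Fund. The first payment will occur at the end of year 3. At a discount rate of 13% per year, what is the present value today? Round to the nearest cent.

Value at end of year 2: C / r = €9,760.00 / 0.13 = €75,076.9231
Discount to today: PV = €75,076.9231 / (1 + 0.13)^2 = €75,076.9231 / 1.276900 = €58,796.24

€58796.24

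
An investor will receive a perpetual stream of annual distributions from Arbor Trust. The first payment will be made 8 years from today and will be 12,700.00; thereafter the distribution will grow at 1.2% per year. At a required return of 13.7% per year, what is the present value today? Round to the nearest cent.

41359.04

Value at end of year 7: C₁ / (r − g) = 12,700.00 / (0.137 − 0.012) = 101,600.0000
Discount to today: PV = 101,600.0000 / (1 + 0.137)^7 = 101,600.0000 / 2.456537 = 41,359.04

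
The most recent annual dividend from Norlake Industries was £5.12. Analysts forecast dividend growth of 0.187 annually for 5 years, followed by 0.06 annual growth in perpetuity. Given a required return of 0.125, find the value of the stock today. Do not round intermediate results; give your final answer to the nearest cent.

£139.34

D_1 = 6.07744
D_2 = 7.21392
D_3 = 8.56292
D_4 = 10.16419
D_5 = 12.06490
Terminal value at year 5: TV = D_5×(1+g_2)/(r−g_2) = 12.78879/0.065 = 196.75060
P_0 = D_1/(1+r)^1 + D_2/(1+r)^2 + D_3/(1+r)^3 + D_4/(1+r)^4 + D_5/(1+r)^5 + TV/(1+r)^5
    = 5.40217 + 5.69989 + 6.01402 + 6.34545 + 6.69516 + 109.18261 = 139.33929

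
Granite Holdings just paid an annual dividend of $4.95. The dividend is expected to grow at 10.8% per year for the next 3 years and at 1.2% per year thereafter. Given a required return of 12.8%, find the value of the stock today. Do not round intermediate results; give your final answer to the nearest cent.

$55.26

D_1 = 5.48460
D_2 = 6.07694
D_3 = 6.73325
Terminal value at year 3: TV = D_3×(1+g_2)/(r−g_2) = 6.81404/0.116 = 58.74177
P_0 = D_1/(1+r)^1 + D_2/(1+r)^2 + D_3/(1+r)^3 + TV/(1+r)^3
    = 4.86223 + 4.77602 + 4.69134 + 40.92792 = 55.25752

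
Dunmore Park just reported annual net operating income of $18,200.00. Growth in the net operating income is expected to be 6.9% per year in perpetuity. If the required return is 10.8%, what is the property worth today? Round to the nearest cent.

$498866.67

D₁ = D₀ × (1 + g) = $18,200.00 × 1.069 = $19,455.8000
Growing perpetuity: P = D₁ / (r − g) = $19,455.8000 / (0.108 − 0.069) = $498,866.67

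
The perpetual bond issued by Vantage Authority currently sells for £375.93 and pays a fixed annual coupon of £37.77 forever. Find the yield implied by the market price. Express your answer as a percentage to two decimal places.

10.05%

P = C/r ⇒ r = C/P = £37.77/£375.93 = 0.100471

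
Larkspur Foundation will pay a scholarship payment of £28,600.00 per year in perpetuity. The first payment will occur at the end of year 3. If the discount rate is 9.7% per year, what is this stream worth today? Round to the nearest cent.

£245008.44

Value at end of year 2: C / r = £28,600.00 / 0.097 = £294,845.3608
Discount to today: PV = £294,845.3608 / (1 + 0.097)^2 = £294,845.3608 / 1.203409 = £245,008.44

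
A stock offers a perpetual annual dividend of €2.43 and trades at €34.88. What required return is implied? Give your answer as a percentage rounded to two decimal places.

6.97%

P = C/r ⇒ r = C/P = €2.43/€34.88 = 0.069667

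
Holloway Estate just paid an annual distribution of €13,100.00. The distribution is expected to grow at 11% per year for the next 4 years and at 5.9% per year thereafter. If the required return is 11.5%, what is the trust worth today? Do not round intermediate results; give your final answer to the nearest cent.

D_1 = 14541.00000
D_2 = 16140.51000
D_3 = 17915.96610
D_4 = 19886.72237
Terminal value at year 4: TV = D_4×(1+g_2)/(r−g_2) = 21060.03899/0.056 = 376072.12484
P_0 = D_1/(1+r)^1 + D_2/(1+r)^2 + D_3/(1+r)^3 + D_4/(1+r)^4 + TV/(1+r)^4
    = 13041.25561 + 12982.77464 + 12924.55592 + 12866.59827 + 243316.56368 = 295131.74811

€295131.75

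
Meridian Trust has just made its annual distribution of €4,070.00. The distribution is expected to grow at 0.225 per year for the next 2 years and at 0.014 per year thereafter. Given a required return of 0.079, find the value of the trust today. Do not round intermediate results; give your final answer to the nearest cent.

€91703.39

D_1 = 4985.75000
D_2 = 6107.54375
Terminal value at year 2: TV = D_2×(1+g_2)/(r−g_2) = 6193.04936/0.065 = 95277.68250
P_0 = D_1/(1+r)^1 + D_2/(1+r)^2 + TV/(1+r)^2
    = 4620.71362 + 5245.94457 + 81836.73526 = 91703.39346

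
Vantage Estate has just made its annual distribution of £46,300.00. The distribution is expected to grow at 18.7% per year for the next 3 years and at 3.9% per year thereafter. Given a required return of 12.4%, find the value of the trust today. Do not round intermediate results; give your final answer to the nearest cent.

£821607.70

D_1 = 54958.10000
D_2 = 65235.26470
D_3 = 77434.25920
Terminal value at year 3: TV = D_3×(1+g_2)/(r−g_2) = 80454.19531/0.085 = 946519.94480
P_0 = D_1/(1+r)^1 + D_2/(1+r)^2 + D_3/(1+r)^3 + TV/(1+r)^3
    = 48895.10676 + 51635.66880 + 54529.83884 + 666547.08892 = 821607.70332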